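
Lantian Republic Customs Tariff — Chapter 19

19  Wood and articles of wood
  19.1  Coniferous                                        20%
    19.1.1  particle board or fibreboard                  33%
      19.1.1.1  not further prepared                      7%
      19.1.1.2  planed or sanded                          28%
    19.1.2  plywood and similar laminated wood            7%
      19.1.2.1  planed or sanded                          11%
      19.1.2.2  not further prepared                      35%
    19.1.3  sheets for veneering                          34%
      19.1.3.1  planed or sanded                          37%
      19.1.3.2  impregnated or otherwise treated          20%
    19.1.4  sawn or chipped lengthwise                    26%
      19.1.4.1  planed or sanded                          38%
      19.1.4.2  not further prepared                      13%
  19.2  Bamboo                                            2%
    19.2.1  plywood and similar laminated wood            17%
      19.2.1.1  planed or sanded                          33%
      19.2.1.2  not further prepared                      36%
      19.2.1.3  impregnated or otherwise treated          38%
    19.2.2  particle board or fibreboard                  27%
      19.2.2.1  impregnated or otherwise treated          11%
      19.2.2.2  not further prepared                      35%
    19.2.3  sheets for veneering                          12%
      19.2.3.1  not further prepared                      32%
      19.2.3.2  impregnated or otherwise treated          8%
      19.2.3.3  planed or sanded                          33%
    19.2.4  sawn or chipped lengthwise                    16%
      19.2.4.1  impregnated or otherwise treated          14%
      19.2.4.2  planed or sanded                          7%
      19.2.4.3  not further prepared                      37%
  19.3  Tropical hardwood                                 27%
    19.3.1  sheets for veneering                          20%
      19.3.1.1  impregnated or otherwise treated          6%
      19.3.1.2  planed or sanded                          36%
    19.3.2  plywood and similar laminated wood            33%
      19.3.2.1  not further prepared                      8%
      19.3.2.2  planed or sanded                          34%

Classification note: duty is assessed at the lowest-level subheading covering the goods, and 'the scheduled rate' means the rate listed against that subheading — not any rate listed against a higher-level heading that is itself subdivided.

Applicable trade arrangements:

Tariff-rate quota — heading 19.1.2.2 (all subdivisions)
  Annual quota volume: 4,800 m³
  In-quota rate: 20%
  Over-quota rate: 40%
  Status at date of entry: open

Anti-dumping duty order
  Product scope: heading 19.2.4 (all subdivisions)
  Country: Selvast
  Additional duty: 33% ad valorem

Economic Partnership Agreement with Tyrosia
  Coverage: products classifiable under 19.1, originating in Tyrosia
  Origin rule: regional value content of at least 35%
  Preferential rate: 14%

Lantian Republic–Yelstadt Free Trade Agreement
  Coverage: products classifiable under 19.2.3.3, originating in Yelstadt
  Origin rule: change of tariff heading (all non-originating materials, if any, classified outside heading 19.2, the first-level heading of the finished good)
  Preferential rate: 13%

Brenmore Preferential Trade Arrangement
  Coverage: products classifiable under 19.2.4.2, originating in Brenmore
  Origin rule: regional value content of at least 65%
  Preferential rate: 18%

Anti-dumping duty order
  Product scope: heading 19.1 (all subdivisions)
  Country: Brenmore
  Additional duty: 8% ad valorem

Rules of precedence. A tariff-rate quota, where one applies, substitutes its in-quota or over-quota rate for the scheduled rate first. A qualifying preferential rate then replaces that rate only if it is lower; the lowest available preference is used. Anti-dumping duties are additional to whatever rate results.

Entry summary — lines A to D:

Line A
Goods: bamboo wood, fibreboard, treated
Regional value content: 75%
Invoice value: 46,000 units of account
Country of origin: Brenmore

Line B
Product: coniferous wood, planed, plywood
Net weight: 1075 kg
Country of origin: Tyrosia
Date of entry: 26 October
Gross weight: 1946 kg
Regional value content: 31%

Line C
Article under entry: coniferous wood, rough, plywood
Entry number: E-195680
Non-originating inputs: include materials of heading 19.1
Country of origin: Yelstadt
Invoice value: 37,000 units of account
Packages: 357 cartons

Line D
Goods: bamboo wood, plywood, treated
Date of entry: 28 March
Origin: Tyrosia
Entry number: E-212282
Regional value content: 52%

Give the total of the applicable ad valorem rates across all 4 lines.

80%

Line A: bamboo → 19.2; fibreboard → 19.2.2; treated → 19.2.2.1. Scheduled 11%. Brenmore agreement on 19.2.4.2: 19.2.2.1 not covered. → 11%.
Line B: coniferous → 19.1; plywood → 19.1.2; planed → 19.1.2.1. Scheduled 11%. Tyrosia agreement on 19.1: RVC < 35%. → 11%.
Line C: coniferous → 19.1; plywood → 19.1.2; rough → 19.1.2.2. Scheduled 35%. quota on 19.1.2.2 open → in-quota 20%; Yelstadt agreement on 19.2.3.3: 19.1.2.2 not covered. → 20%.
Line D: bamboo → 19.2; plywood → 19.2.1; treated → 19.2.1.3. Scheduled 38%. Tyrosia agreement on 19.1: 19.2.1.3 not covered. → 38%.
Sum: 11% + 11% + 20% + 38% = 80%.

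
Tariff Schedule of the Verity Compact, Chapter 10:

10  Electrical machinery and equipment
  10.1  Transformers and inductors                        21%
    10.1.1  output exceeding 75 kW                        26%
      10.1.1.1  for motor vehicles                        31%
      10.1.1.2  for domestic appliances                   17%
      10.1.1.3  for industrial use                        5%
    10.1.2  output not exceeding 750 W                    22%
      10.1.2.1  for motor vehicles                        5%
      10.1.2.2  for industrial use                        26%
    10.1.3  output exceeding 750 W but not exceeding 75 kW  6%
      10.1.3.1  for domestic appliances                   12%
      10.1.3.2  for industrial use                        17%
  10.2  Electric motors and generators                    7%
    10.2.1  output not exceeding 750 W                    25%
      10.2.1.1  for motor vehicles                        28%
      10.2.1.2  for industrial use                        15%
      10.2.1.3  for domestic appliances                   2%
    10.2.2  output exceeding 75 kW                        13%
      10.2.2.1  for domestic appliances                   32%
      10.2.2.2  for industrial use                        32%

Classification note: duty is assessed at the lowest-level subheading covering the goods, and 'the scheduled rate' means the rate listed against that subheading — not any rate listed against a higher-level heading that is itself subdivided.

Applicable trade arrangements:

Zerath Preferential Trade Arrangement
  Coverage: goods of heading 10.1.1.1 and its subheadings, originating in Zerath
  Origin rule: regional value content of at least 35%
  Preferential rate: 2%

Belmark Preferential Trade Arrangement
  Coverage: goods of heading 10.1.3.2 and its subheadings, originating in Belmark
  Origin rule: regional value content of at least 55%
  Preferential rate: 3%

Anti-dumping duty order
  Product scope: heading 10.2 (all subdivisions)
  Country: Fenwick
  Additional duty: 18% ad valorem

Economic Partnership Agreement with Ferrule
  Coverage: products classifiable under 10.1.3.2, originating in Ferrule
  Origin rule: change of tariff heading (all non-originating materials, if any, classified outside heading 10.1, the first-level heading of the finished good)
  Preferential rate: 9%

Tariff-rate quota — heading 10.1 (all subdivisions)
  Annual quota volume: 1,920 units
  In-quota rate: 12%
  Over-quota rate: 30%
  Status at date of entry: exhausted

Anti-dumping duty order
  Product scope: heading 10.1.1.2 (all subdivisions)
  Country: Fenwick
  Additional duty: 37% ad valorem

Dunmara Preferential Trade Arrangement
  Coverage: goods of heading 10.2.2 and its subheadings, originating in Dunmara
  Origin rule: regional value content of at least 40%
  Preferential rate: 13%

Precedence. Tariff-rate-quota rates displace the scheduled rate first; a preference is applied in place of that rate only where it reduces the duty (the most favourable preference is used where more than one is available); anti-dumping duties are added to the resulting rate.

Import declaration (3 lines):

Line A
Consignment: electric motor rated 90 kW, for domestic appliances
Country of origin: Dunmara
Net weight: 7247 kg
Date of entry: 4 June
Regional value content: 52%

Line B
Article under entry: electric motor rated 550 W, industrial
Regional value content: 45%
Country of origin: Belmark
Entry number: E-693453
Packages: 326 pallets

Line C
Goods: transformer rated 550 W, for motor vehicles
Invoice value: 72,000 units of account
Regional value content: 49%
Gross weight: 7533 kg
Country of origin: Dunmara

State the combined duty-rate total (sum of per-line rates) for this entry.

58%

Line A: electric motor → 10.2; rated 90 kW → 10.2.2; for domestic appliances → 10.2.2.1. Scheduled 32%. Dunmara agreement on 10.2.2: RVC ≥ 40% → 13% available; preferential 13%. → 13%.
Line B: electric motor → 10.2; rated 550 W → 10.2.1; industrial → 10.2.1.2. Scheduled 15%. Belmark agreement on 10.1.3.2: 10.2.1.2 not covered. → 15%.
Line C: transformer → 10.1; rated 550 W → 10.1.2; for motor vehicles → 10.1.2.1. Scheduled 5%. quota on 10.1 exhausted → over-quota 30%; Dunmara agreement on 10.2.2: 10.1.2.1 not covered. → 30%.
Sum: 13% + 15% + 30% = 58%.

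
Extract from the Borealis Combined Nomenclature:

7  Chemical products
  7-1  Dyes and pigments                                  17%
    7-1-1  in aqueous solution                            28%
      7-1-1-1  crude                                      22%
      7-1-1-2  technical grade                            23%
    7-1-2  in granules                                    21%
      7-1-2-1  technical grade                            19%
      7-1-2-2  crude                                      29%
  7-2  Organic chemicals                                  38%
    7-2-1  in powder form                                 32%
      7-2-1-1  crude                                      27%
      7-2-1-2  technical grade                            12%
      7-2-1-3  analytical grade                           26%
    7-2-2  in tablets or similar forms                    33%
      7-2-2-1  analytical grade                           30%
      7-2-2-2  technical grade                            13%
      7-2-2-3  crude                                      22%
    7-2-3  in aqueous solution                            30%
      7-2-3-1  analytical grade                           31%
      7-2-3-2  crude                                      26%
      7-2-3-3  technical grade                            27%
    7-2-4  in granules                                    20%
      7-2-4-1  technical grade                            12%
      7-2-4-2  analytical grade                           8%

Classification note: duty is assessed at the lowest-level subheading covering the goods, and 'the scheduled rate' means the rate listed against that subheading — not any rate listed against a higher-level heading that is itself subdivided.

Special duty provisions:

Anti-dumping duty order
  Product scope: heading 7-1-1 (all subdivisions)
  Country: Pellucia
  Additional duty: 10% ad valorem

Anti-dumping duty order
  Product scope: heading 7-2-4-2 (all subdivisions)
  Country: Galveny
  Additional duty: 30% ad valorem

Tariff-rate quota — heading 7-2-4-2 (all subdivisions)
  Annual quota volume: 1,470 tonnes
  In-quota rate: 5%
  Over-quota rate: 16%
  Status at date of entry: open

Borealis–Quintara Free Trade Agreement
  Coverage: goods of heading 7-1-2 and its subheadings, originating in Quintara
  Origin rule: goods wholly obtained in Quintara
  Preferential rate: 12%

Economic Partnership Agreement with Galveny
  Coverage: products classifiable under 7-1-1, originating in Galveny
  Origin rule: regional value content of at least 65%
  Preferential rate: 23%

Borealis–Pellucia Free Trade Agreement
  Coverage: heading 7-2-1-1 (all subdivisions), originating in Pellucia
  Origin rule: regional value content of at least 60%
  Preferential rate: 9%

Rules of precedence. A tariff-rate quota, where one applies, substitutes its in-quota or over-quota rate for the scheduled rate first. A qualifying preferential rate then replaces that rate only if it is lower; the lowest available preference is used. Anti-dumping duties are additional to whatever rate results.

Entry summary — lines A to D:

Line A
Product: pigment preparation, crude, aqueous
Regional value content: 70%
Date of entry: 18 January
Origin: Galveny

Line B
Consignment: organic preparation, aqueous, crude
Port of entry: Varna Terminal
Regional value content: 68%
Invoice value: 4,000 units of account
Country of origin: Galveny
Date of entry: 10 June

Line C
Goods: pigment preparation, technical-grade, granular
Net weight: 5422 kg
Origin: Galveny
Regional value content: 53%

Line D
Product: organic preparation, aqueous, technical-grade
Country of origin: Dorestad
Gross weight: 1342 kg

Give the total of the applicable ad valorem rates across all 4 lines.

Line A: pigment → 7-1; aqueous → 7-1-1; crude → 7-1-1-1. Scheduled 22%. Galveny agreement on 7-1-1: RVC ≥ 65% → 23% available; preference 23% not lower than 22% → no reduction. → 22%.
Line B: organic → 7-2; aqueous → 7-2-3; crude → 7-2-3-2. Scheduled 26%. Galveny agreement on 7-1-1: 7-2-3-2 not covered. → 26%.
Line C: pigment → 7-1; granular → 7-1-2; technical-grade → 7-1-2-1. Scheduled 19%. Galveny agreement on 7-1-1: 7-1-2-1 not covered. → 19%.
Line D: organic → 7-2; aqueous → 7-2-3; technical-grade → 7-2-3-3. Scheduled 27%. No special measure applies. → 27%.
Sum: 22% + 26% + 19% + 27% = 94%.

94%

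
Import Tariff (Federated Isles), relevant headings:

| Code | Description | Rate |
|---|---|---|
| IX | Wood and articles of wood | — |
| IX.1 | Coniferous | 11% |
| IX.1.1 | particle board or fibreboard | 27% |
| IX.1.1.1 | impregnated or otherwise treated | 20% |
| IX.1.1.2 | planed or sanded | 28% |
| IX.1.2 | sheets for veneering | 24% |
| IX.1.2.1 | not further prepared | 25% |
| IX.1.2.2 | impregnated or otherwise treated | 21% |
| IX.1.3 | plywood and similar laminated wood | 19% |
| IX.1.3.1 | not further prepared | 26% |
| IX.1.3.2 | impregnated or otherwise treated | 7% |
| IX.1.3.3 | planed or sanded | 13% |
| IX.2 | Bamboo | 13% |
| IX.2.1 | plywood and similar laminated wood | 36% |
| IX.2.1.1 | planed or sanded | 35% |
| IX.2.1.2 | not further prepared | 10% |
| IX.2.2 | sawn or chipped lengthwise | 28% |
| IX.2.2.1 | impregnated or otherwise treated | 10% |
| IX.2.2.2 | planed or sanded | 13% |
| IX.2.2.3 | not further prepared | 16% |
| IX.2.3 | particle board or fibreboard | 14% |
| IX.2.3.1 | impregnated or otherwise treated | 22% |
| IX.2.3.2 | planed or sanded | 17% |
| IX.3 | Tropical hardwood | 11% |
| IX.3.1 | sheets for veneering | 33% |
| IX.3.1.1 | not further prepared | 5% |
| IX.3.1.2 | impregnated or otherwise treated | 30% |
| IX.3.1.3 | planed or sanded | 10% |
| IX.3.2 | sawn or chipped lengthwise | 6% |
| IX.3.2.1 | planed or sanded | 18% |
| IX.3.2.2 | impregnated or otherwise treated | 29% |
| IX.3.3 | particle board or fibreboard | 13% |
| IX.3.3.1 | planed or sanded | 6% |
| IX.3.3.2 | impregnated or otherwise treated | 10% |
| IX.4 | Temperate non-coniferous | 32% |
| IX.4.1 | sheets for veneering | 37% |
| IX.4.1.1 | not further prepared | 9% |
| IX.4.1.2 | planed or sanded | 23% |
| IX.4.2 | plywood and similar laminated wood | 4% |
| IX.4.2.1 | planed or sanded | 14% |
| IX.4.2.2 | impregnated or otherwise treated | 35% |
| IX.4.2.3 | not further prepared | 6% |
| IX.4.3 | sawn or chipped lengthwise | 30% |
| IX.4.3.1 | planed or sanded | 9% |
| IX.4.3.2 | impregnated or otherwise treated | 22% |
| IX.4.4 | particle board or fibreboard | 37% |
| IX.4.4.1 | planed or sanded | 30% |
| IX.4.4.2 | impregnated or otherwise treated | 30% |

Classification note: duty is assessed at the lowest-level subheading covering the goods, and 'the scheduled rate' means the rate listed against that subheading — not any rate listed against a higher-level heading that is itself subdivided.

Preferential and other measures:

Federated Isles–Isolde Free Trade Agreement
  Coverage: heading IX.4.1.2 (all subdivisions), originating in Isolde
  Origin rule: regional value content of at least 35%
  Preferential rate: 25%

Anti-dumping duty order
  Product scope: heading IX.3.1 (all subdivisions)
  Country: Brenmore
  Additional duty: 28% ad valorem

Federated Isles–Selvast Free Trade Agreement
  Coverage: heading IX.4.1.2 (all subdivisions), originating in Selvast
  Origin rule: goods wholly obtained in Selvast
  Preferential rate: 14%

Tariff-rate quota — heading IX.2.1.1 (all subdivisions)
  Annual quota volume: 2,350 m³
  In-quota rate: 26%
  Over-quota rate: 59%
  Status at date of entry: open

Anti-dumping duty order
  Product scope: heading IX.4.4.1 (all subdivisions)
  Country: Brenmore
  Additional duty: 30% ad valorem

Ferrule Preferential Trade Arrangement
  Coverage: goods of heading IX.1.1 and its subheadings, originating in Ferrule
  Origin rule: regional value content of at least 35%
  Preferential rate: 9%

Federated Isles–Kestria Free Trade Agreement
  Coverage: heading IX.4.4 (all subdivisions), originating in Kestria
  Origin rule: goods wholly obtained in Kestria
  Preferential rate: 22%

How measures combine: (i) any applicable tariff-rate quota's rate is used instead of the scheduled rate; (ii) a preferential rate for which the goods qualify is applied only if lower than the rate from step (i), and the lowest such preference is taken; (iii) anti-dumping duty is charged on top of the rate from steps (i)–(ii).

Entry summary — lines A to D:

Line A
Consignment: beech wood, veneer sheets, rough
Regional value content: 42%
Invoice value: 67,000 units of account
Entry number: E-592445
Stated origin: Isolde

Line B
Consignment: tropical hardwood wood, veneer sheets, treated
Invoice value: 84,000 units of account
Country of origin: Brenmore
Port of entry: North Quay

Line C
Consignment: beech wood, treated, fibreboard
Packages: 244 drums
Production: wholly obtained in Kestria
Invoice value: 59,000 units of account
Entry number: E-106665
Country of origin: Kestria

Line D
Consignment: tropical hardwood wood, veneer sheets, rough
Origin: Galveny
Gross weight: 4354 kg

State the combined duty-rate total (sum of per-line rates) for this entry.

Line A: beech → IX.4; veneer sheets → IX.4.1; rough → IX.4.1.1. Scheduled 9%. Isolde agreement on IX.4.1.2: IX.4.1.1 not covered. → 9%.
Line B: tropical hardwood → IX.3; veneer sheets → IX.3.1; treated → IX.3.1.2. Scheduled 30%. anti-dumping (Brenmore, IX.3.1): +28%; total 30% + 28% = 58%. → 58%.
Line C: beech → IX.4; fibreboard → IX.4.4; treated → IX.4.4.2. Scheduled 30%. Kestria agreement on IX.4.4: wholly obtained → 22% available; preferential 22%. → 22%.
Line D: tropical hardwood → IX.3; veneer sheets → IX.3.1; rough → IX.3.1.1. Scheduled 5%. No special measure applies. → 5%.
Sum: 9% + 58% + 22% + 5% = 94%.

94%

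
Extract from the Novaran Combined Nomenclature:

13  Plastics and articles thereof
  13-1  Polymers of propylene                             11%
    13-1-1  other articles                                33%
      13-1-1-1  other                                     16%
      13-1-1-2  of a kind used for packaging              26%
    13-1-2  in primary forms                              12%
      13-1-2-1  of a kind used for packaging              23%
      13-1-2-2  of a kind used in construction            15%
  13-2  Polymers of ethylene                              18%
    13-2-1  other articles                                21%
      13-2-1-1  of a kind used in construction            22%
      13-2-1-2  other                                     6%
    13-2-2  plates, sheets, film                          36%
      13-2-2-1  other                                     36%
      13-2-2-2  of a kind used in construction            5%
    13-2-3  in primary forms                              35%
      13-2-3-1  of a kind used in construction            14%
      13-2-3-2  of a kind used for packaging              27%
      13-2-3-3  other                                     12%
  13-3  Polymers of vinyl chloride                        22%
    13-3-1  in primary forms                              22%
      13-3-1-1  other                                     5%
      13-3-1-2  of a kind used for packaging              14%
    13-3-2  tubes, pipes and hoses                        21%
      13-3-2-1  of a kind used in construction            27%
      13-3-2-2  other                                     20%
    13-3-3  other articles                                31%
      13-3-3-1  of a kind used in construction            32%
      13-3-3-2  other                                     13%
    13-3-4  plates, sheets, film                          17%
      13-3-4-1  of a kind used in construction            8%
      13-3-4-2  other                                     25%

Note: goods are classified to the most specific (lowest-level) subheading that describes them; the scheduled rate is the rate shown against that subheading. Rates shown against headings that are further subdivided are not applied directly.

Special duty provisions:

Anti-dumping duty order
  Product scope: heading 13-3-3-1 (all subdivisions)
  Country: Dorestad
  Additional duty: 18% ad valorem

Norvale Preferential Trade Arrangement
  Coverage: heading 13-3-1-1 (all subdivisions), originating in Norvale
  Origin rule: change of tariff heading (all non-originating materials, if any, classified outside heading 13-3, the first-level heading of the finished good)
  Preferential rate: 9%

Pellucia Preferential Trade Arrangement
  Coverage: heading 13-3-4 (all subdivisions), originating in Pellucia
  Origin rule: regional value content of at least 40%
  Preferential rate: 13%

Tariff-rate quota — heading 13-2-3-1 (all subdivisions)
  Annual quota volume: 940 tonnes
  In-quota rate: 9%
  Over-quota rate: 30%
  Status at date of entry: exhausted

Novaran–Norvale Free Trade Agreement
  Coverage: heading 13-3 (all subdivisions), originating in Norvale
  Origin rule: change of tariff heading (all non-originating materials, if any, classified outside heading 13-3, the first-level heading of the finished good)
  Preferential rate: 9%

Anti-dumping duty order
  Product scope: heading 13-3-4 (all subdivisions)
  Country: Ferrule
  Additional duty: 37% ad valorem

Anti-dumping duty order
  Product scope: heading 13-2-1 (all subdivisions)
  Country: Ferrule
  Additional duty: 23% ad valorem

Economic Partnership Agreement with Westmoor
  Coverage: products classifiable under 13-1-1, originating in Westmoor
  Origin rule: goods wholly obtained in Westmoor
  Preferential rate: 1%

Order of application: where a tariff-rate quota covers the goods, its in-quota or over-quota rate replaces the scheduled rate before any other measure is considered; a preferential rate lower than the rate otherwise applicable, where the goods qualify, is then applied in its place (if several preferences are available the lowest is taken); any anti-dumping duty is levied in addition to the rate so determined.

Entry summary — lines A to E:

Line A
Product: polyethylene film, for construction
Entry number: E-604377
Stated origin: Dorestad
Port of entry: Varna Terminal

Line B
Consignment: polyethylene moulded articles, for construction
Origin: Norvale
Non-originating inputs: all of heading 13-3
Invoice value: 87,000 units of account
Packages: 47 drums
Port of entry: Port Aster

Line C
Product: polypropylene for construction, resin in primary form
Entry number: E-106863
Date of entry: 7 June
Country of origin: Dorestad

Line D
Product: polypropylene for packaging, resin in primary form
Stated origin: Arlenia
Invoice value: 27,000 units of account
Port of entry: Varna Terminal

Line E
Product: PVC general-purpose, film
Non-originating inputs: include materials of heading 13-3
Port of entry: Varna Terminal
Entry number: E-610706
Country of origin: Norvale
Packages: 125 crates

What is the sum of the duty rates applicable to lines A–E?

90%

Line A: polyethylene → 13-2; film → 13-2-2; for construction → 13-2-2-2. Scheduled 5%. No special measure applies. → 5%.
Line B: polyethylene → 13-2; moulded articles → 13-2-1; for construction → 13-2-1-1. Scheduled 22%. Norvale agreement on 13-3-1-1: 13-2-1-1 not covered; Norvale agreement on 13-3: 13-2-1-1 not covered. → 22%.
Line C: polypropylene → 13-1; resin in primary form → 13-1-2; for construction → 13-1-2-2. Scheduled 15%. No special measure applies. → 15%.
Line D: polypropylene → 13-1; resin in primary form → 13-1-2; for packaging → 13-1-2-1. Scheduled 23%. No special measure applies. → 23%.
Line E: PVC → 13-3; film → 13-3-4; general-purpose → 13-3-4-2. Scheduled 25%. Norvale agreement on 13-3-1-1: 13-3-4-2 not covered; Norvale agreement on 13-3: CTH not met. → 25%.
Sum: 5% + 22% + 15% + 23% + 25% = 90%.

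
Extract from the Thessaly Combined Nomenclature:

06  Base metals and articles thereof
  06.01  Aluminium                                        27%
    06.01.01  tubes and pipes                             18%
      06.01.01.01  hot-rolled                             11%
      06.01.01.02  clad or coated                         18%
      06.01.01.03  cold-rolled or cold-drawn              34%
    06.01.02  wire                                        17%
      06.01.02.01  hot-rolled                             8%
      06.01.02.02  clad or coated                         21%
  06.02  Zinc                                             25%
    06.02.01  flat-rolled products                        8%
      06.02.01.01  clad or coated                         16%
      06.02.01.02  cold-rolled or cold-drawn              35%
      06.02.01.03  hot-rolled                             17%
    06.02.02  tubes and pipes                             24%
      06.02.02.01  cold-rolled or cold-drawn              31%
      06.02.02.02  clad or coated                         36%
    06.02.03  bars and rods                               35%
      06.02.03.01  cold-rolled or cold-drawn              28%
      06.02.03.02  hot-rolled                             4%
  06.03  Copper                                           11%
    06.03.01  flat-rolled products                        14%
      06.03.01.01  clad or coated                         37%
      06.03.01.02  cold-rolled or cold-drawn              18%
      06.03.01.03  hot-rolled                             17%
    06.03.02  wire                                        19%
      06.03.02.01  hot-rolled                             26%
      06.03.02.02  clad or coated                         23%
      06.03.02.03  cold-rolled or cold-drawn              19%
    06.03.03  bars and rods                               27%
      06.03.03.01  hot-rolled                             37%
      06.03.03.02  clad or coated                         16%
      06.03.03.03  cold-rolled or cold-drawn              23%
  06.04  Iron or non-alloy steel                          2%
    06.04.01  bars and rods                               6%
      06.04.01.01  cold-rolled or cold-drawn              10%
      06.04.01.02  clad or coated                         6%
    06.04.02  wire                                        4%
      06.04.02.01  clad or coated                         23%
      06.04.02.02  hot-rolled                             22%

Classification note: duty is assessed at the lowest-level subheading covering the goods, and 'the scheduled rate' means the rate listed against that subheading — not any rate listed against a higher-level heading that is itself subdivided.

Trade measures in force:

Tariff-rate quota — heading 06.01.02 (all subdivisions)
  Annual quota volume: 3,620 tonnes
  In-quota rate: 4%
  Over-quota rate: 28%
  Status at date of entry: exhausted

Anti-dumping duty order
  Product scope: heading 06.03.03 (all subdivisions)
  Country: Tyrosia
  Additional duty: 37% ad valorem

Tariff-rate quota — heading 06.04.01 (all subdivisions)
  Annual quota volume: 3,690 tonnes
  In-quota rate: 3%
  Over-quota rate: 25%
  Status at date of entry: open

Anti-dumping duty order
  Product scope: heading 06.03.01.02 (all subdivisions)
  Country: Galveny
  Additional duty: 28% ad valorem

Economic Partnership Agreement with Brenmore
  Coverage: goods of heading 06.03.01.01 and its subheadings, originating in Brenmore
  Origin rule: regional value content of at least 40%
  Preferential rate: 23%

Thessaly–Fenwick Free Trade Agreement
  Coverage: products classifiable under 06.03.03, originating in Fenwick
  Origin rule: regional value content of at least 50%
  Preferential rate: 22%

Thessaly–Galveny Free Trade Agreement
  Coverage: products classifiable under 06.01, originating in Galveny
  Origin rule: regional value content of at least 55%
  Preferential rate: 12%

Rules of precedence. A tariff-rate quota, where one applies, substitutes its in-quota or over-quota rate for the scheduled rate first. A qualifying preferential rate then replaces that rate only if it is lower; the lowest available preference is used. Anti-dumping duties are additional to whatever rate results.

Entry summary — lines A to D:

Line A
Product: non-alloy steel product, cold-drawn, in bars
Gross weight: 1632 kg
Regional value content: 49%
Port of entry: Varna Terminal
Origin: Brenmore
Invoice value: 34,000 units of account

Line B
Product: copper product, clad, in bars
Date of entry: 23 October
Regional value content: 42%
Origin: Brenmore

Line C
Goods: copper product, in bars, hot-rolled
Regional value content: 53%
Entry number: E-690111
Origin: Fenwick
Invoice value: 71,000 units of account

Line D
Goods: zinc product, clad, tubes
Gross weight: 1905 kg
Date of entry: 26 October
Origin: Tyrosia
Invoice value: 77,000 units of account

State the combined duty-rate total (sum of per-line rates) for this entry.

77%

Line A: non-alloy steel → 06.04; in bars → 06.04.01; cold-drawn → 06.04.01.01. Scheduled 10%. quota on 06.04.01 open → in-quota 3%; Brenmore agreement on 06.03.01.01: 06.04.01.01 not covered. → 3%.
Line B: copper → 06.03; in bars → 06.03.03; clad → 06.03.03.02. Scheduled 16%. Brenmore agreement on 06.03.01.01: 06.03.03.02 not covered. → 16%.
Line C: copper → 06.03; in bars → 06.03.03; hot-rolled → 06.03.03.01. Scheduled 37%. Fenwick agreement on 06.03.03: RVC ≥ 50% → 22% available; preferential 22%. → 22%.
Line D: zinc → 06.02; tubes → 06.02.02; clad → 06.02.02.02. Scheduled 36%. No special measure applies. → 36%.
Sum: 3% + 16% + 22% + 36% = 77%.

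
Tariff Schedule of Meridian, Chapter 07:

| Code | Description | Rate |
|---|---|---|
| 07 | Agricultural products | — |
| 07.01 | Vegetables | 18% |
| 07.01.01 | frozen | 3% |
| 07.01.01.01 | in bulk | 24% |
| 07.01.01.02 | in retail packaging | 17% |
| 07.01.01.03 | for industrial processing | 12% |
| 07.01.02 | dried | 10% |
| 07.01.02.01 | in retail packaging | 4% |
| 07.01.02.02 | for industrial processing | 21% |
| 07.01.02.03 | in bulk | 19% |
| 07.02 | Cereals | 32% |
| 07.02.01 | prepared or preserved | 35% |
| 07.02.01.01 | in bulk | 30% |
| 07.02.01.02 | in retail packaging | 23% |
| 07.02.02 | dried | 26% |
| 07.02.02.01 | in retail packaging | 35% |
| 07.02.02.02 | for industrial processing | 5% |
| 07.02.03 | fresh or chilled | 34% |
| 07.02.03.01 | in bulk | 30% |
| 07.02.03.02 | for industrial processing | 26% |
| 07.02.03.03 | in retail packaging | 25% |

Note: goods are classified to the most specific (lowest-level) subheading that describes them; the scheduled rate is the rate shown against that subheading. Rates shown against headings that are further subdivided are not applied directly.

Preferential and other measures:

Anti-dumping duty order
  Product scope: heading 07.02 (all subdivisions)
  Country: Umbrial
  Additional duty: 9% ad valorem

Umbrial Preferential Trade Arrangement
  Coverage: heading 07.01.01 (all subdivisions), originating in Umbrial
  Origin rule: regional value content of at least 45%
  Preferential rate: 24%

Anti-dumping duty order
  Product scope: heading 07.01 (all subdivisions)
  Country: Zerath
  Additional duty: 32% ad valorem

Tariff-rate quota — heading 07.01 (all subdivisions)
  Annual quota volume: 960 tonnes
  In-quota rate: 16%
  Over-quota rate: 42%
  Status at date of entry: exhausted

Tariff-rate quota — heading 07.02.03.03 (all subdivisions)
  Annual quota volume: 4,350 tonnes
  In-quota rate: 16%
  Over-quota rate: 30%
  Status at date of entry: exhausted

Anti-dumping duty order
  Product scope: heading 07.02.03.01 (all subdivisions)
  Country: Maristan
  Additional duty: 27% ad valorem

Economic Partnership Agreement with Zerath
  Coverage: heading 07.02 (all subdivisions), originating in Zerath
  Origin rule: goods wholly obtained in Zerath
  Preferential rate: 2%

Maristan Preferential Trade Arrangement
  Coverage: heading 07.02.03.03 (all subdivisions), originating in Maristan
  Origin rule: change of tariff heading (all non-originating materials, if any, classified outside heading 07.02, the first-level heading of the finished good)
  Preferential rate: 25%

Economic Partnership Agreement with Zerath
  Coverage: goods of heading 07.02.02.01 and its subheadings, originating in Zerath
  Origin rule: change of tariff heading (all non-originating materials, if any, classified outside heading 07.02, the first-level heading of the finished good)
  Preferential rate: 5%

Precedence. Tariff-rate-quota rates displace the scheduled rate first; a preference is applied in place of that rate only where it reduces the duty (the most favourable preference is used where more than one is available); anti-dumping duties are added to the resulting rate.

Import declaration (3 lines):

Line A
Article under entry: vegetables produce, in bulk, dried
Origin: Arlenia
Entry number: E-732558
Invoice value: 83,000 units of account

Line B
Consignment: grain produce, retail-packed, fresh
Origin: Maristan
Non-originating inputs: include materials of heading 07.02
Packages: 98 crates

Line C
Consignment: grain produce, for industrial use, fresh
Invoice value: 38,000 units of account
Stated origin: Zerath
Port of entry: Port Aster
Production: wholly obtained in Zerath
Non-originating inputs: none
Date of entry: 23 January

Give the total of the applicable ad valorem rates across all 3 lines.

74%

Line A: vegetables → 07.01; dried → 07.01.02; in bulk → 07.01.02.03. Scheduled 19%. quota on 07.01 exhausted → over-quota 42%. → 42%.
Line B: grain → 07.02; fresh → 07.02.03; retail-packed → 07.02.03.03. Scheduled 25%. quota on 07.02.03.03 exhausted → over-quota 30%; Maristan agreement on 07.02.03.03: CTH not met. → 30%.
Line C: grain → 07.02; fresh → 07.02.03; for industrial use → 07.02.03.02. Scheduled 26%. Zerath agreement on 07.02: wholly obtained → 2% available; Zerath agreement on 07.02.02.01: 07.02.03.02 not covered; preferential 2%. → 2%.
Sum: 42% + 30% + 2% = 74%.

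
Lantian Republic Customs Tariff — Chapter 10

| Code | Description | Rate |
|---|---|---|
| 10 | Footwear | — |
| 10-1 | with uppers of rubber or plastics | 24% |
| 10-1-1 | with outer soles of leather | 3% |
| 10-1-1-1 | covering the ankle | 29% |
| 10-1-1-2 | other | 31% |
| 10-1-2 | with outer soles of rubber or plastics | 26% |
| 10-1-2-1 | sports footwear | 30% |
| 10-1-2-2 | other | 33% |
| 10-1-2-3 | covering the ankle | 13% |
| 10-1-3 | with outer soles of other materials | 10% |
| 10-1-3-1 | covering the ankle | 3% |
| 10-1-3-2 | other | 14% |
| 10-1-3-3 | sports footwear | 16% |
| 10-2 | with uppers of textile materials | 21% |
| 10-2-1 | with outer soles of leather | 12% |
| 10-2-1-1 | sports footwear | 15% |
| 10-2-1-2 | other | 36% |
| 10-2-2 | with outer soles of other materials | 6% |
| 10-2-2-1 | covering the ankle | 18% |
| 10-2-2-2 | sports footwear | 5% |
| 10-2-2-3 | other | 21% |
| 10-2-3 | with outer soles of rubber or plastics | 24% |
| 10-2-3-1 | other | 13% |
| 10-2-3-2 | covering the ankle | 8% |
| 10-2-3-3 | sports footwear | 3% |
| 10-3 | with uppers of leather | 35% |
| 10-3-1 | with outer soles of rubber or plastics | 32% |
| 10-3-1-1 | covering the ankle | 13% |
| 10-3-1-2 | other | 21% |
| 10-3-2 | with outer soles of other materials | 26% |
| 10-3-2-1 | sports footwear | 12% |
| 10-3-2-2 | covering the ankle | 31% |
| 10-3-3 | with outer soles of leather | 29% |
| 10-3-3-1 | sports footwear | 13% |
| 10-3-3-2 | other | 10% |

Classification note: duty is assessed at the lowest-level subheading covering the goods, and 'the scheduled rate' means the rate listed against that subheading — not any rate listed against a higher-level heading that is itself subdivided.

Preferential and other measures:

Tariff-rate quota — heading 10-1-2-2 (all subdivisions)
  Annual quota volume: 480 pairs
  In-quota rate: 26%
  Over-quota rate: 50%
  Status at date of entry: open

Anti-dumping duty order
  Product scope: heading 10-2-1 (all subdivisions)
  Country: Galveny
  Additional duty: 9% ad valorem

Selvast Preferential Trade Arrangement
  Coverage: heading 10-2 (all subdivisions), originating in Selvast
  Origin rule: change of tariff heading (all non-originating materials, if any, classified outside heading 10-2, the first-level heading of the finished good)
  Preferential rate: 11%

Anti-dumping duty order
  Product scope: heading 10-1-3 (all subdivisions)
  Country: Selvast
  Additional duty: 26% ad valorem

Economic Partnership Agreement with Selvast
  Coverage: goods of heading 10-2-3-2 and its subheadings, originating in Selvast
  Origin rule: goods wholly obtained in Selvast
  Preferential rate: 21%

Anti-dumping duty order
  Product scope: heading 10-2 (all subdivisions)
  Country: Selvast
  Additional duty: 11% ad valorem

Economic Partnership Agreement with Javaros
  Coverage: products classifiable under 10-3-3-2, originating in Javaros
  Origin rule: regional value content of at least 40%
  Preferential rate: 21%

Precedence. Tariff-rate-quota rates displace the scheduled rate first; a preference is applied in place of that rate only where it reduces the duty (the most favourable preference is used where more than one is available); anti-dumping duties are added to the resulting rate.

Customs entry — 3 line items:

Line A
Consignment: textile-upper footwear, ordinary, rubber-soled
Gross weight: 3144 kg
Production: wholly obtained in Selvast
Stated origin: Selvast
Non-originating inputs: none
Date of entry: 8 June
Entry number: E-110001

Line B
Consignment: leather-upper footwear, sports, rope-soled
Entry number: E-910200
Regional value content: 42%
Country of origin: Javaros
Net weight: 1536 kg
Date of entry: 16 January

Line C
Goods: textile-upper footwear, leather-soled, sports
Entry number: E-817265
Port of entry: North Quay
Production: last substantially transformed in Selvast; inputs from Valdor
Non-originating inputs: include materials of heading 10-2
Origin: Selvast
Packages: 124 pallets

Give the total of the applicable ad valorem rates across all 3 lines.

Line A: textile-upper → 10-2; rubber-soled → 10-2-3; ordinary → 10-2-3-1. Scheduled 13%. Selvast agreement on 10-2: CTH met → 11% available; Selvast agreement on 10-2-3-2: 10-2-3-1 not covered; preferential 11%; anti-dumping (Selvast, 10-2): +11%; total 11% + 11% = 22%. → 22%.
Line B: leather-upper → 10-3; rope-soled → 10-3-2; sports → 10-3-2-1. Scheduled 12%. Javaros agreement on 10-3-3-2: 10-3-2-1 not covered. → 12%.
Line C: textile-upper → 10-2; leather-soled → 10-2-1; sports → 10-2-1-1. Scheduled 15%. Selvast agreement on 10-2: CTH not met; Selvast agreement on 10-2-3-2: 10-2-1-1 not covered; anti-dumping (Selvast, 10-2): +11%; total 15% + 11% = 26%. → 26%.
Sum: 22% + 12% + 26% = 60%.

60%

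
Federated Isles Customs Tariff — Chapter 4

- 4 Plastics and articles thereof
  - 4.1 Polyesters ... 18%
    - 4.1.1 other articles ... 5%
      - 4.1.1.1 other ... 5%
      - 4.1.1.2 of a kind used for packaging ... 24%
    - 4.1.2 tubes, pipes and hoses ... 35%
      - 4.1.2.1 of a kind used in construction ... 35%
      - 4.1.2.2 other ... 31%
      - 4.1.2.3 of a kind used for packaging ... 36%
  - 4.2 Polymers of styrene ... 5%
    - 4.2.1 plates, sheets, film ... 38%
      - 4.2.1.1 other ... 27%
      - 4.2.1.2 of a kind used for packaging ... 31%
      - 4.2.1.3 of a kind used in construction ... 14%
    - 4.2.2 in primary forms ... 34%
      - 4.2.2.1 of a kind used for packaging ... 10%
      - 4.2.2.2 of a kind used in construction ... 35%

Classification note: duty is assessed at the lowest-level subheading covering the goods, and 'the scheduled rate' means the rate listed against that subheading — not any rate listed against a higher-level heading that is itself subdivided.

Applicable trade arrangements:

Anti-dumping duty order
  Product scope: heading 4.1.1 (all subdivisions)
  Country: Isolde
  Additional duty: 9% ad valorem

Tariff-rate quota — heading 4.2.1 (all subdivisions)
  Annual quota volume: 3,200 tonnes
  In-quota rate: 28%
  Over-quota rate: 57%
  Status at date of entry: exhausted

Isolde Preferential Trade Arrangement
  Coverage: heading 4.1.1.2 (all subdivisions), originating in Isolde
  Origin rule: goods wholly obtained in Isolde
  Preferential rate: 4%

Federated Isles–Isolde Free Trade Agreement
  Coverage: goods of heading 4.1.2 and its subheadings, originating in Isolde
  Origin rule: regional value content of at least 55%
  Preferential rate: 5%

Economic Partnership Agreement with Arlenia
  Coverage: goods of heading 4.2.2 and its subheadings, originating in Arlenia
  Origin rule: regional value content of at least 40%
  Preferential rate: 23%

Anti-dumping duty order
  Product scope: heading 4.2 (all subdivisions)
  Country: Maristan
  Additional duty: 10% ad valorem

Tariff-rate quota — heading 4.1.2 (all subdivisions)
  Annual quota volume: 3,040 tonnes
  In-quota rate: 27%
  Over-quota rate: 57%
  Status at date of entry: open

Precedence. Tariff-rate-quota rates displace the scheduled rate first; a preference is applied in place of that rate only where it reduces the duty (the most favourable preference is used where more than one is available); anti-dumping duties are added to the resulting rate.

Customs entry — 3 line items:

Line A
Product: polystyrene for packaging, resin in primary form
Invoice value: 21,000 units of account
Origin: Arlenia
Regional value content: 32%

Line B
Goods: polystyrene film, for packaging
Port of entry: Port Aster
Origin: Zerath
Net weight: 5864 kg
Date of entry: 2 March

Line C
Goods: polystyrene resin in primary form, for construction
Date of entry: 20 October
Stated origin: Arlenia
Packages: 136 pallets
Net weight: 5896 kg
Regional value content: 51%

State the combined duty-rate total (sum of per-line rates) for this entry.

90%

Line A: polystyrene → 4.2; resin in primary form → 4.2.2; for packaging → 4.2.2.1. Scheduled 10%. Arlenia agreement on 4.2.2: RVC < 40%. → 10%.
Line B: polystyrene → 4.2; film → 4.2.1; for packaging → 4.2.1.2. Scheduled 31%. quota on 4.2.1 exhausted → over-quota 57%. → 57%.
Line C: polystyrene → 4.2; resin in primary form → 4.2.2; for construction → 4.2.2.2. Scheduled 35%. Arlenia agreement on 4.2.2: RVC ≥ 40% → 23% available; preferential 23%. → 23%.
Sum: 10% + 57% + 23% = 90%.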